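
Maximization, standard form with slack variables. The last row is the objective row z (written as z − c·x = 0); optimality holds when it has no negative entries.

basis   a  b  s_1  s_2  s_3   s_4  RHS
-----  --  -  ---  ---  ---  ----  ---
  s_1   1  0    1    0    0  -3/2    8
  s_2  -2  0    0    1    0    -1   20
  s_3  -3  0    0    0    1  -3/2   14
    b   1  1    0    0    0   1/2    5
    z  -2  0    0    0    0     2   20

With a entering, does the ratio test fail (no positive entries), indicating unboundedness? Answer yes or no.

no

Column a has positive entries in row(s) 1, 4, so the ratio test bounds it — not unbounded.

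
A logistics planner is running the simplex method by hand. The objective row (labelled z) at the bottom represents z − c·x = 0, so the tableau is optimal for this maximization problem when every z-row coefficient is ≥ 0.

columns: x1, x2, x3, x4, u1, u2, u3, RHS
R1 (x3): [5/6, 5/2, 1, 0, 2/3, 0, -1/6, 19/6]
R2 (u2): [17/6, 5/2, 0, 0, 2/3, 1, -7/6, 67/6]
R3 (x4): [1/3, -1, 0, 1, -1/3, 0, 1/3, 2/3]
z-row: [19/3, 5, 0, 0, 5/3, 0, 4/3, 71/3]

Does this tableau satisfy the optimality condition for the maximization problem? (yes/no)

Every z-row coefficient is ≥ 0, so the tableau is optimal.

yes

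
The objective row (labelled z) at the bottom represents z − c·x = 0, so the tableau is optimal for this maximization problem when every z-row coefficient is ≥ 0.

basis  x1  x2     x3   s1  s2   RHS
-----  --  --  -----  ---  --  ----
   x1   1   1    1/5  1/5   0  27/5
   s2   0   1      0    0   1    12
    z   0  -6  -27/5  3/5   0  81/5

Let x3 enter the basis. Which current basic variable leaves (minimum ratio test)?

Column x3 entries and ratios — x1: (27/5)/(1/5) = 27; s2: 0 ≤ 0, skip.
Smallest ratio is 27 in the row of x1, so x1 leaves.

x1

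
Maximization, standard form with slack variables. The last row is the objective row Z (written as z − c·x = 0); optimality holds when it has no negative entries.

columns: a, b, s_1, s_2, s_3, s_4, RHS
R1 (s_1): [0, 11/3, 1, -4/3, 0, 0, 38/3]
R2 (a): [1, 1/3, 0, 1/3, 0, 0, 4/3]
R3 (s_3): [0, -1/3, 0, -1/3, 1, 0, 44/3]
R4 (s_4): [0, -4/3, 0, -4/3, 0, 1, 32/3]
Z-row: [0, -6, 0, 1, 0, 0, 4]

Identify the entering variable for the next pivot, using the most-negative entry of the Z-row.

Negative Z-row entries: b: -6.
The most negative is -6 in column b, so b enters.

b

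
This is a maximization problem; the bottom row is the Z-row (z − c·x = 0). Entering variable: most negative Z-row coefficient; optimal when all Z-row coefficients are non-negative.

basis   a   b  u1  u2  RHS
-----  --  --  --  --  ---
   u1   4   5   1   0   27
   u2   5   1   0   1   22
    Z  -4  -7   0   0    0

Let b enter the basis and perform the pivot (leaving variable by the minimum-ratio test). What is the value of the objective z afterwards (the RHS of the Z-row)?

Ratio test on column b — row 1: 27/5 = 27/5; row 2: 22/1 = 22. Minimum is 27/5 at row 1 (u1 leaves); pivot element 5.
Pivot on row 1; the Z-row RHS becomes 0 − (-7)·(27/5) = 189/5.

189/5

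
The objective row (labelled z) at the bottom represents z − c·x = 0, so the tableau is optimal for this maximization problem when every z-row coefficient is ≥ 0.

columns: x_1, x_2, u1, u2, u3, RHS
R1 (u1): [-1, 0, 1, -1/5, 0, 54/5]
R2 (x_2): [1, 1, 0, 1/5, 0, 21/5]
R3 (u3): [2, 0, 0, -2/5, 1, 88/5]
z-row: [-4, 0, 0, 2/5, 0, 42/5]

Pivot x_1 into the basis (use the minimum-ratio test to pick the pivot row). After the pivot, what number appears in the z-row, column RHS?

Ratio test on column x_1 — row 1: entry -1 ≤ 0; row 2: (21/5)/1 = 21/5; row 3: (88/5)/2 = 44/5. Minimum is 21/5 at row 2 (x_2 leaves); pivot element 1.
Divide row 2 by 1; eliminate column x_1 from the other rows.
z-row update in column RHS: 42/5 − (-4)·(21/5) = 126/5.

126/5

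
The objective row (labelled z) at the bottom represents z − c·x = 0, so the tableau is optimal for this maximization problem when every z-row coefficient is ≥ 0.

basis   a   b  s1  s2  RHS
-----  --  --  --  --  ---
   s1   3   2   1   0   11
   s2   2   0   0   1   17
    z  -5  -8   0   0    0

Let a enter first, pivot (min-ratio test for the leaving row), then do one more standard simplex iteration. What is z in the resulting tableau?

44

Ratio test on column a — row 1: 11/3 = 11/3; row 2: 17/2 = 17/2. Minimum is 11/3 at row 1 (s1 leaves); pivot element 3.
Pivot on row 1; the z-row RHS becomes 0 − (-5)·(11/3) = 55/3.
Next entering variable (most negative z-row entry -14/3): b.
Ratio test on column b — row 1: (11/3)/(2/3) = 11/2; row 2: entry -4/3 ≤ 0. Minimum is 11/2 at row 1 (a leaves); pivot element 2/3.
After the second pivot the z-row RHS is 55/3 − (-14/3)·(11/2) = 44.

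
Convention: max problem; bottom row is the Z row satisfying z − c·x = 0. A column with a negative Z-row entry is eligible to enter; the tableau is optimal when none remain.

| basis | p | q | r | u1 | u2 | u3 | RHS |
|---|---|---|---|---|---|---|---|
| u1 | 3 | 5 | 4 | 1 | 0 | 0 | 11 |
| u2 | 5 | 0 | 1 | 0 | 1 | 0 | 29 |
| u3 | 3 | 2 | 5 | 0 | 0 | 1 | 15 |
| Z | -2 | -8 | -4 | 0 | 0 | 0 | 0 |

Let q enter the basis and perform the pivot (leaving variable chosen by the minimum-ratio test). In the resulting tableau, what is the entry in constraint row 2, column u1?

Ratio test on column q — row 1: 11/5 = 11/5; row 2: entry 0 ≤ 0; row 3: 15/2 = 15/2. Minimum is 11/5 at row 1 (u1 leaves); pivot element 5.
Divide row 1 by 5; eliminate column q from the other rows.
Row 2 update in column u1: 0 − 0·(1/5) = 0.

0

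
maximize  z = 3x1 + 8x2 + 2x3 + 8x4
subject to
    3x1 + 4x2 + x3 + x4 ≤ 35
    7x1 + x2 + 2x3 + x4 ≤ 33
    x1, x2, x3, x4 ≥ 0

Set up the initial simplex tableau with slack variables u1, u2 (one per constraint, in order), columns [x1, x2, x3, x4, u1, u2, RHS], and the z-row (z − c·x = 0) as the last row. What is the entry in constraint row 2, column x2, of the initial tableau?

Constraint 2 has coefficient 1 on x2.

1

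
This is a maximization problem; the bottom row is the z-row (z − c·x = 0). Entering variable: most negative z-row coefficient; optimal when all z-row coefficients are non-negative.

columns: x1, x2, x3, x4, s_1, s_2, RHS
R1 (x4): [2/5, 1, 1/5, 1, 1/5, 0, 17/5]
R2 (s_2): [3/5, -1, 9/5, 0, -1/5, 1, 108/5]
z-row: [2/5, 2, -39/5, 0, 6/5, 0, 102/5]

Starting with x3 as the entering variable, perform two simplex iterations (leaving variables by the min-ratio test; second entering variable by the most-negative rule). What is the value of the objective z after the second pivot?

1161/10

Ratio test on column x3 — row 1: (17/5)/(1/5) = 17; row 2: (108/5)/(9/5) = 12. Minimum is 12 at row 2 (s_2 leaves); pivot element 9/5.
Pivot on row 2; the z-row RHS becomes 102/5 − (-39/5)·12 = 114.
Next entering variable (most negative z-row entry -7/3): x2.
Ratio test on column x2 — row 1: 1/(10/9) = 9/10; row 2: entry -5/9 ≤ 0. Minimum is 9/10 at row 1 (x4 leaves); pivot element 10/9.
After the second pivot the z-row RHS is 114 − (-7/3)·(9/10) = 1161/10.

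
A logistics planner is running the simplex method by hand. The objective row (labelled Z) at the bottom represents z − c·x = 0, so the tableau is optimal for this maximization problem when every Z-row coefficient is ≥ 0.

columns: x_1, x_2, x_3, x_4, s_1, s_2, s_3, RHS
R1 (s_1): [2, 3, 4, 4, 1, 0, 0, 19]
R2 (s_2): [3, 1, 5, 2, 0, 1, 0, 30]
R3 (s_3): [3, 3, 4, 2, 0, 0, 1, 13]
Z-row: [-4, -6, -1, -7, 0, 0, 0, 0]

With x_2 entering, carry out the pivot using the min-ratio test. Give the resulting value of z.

Ratio test on column x_2 — row 1: 19/3 = 19/3; row 2: 30/1 = 30; row 3: 13/3 = 13/3. Minimum is 13/3 at row 3 (s_3 leaves); pivot element 3.
Pivot on row 3; the Z-row RHS becomes 0 − (-6)·(13/3) = 26.

26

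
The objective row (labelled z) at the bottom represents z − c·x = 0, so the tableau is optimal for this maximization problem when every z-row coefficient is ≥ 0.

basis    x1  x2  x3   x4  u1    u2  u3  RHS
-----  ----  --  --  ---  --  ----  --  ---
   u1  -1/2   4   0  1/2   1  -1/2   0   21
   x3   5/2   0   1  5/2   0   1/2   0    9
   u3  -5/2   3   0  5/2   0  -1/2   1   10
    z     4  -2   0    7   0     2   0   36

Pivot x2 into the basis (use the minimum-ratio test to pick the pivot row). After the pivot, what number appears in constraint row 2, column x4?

Ratio test on column x2 — row 1: 21/4 = 21/4; row 2: entry 0 ≤ 0; row 3: 10/3 = 10/3. Minimum is 10/3 at row 3 (u3 leaves); pivot element 3.
Divide row 3 by 3; eliminate column x2 from the other rows.
Row 2 update in column x4: 5/2 − 0·(5/6) = 5/2.

5/2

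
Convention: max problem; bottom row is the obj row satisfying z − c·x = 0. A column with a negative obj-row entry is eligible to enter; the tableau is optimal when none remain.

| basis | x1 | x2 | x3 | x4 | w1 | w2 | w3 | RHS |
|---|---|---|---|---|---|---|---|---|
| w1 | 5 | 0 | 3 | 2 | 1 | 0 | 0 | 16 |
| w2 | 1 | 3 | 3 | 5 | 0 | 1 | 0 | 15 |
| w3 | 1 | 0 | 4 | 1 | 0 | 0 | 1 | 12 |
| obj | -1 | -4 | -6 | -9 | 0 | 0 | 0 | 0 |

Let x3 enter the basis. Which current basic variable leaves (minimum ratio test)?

w3

Column x3 entries and ratios — w1: 16/3 = 16/3; w2: 15/3 = 5; w3: 12/4 = 3.
Smallest ratio is 3 in the row of w3, so w3 leaves.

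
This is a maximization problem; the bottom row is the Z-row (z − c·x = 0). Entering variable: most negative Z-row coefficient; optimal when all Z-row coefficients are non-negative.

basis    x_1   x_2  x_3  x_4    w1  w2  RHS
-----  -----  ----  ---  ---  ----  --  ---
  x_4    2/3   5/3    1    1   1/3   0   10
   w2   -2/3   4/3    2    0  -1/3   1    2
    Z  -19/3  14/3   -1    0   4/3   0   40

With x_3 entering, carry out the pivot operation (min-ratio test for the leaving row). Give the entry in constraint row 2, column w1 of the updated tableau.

Ratio test on column x_3 — row 1: 10/1 = 10; row 2: 2/2 = 1. Minimum is 1 at row 2 (w2 leaves); pivot element 2.
Divide row 2 by 2; eliminate column x_3 from the other rows.
In the new row 2, the w1 entry is the old entry divided by the pivot: (-1/3)/2 = -1/6.

-1/6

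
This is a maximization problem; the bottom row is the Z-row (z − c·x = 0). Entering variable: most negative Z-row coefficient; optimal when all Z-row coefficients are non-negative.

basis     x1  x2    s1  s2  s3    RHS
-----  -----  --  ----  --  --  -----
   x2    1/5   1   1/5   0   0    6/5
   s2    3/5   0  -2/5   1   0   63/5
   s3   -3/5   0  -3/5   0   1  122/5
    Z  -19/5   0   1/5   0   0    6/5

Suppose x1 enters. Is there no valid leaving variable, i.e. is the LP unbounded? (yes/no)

Column x1 has positive entries in row(s) 1, 2, so the ratio test bounds it — not unbounded.

no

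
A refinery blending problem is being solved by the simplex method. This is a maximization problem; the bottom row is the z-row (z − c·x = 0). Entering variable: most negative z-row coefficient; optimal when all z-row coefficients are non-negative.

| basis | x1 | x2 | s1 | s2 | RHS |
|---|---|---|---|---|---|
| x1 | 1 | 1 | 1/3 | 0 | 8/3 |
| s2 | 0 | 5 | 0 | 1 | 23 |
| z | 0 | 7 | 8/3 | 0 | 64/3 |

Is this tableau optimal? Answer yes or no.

Every z-row coefficient is ≥ 0, so the tableau is optimal.

yes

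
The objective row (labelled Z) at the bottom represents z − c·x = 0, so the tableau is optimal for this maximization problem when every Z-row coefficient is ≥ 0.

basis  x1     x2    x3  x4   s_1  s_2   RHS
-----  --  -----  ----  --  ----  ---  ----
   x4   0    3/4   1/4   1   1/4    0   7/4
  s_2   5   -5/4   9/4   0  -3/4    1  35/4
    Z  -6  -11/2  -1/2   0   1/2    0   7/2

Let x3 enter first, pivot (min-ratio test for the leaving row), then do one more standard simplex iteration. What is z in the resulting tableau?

21/2

Ratio test on column x3 — row 1: (7/4)/(1/4) = 7; row 2: (35/4)/(9/4) = 35/9. Minimum is 35/9 at row 2 (s_2 leaves); pivot element 9/4.
Pivot on row 2; the Z-row RHS becomes 7/2 − (-1/2)·(35/9) = 49/9.
Next entering variable (most negative Z-row entry -52/9): x2.
Ratio test on column x2 — row 1: (7/9)/(8/9) = 7/8; row 2: entry -5/9 ≤ 0. Minimum is 7/8 at row 1 (x4 leaves); pivot element 8/9.
After the second pivot the Z-row RHS is 49/9 − (-52/9)·(7/8) = 21/2.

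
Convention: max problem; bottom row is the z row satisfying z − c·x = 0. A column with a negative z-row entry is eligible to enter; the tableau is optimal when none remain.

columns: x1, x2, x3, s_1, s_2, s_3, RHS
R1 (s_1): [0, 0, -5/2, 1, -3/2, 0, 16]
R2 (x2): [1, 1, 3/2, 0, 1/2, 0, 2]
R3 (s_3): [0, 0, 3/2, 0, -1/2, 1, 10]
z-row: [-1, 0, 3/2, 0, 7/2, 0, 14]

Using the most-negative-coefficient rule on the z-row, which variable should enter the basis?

x1

Negative z-row entries: x1: -1.
The most negative is -1 in column x1, so x1 enters.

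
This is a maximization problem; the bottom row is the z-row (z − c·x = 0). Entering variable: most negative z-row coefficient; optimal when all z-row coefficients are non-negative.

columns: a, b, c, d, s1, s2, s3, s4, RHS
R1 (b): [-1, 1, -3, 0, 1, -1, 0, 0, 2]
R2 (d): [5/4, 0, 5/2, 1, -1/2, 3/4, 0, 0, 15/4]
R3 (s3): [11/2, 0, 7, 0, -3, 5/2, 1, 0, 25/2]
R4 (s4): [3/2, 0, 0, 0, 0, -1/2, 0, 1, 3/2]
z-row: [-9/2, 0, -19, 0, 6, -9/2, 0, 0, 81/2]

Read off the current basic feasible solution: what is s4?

3/2

s4 is basic (row 4); its value is the RHS of that row, 3/2.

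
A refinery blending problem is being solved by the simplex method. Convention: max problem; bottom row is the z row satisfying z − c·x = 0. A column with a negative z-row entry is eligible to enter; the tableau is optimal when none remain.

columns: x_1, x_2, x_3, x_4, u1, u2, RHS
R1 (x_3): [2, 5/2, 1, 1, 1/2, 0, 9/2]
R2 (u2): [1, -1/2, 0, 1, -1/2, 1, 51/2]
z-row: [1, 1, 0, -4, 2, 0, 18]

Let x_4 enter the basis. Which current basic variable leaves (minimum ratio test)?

Column x_4 entries and ratios — x_3: (9/2)/1 = 9/2; u2: (51/2)/1 = 51/2.
Smallest ratio is 9/2 in the row of x_3, so x_3 leaves.

x_3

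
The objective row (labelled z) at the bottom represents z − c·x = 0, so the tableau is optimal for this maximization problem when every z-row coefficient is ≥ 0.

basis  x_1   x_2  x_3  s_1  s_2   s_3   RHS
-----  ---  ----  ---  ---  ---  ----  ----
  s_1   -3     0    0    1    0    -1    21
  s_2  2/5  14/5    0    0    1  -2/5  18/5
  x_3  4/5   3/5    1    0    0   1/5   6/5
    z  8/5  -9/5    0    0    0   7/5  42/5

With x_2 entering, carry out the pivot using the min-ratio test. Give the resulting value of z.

75/7

Ratio test on column x_2 — row 1: entry 0 ≤ 0; row 2: (18/5)/(14/5) = 9/7; row 3: (6/5)/(3/5) = 2. Minimum is 9/7 at row 2 (s_2 leaves); pivot element 14/5.
Pivot on row 2; the z-row RHS becomes 42/5 − (-9/5)·(9/7) = 75/7.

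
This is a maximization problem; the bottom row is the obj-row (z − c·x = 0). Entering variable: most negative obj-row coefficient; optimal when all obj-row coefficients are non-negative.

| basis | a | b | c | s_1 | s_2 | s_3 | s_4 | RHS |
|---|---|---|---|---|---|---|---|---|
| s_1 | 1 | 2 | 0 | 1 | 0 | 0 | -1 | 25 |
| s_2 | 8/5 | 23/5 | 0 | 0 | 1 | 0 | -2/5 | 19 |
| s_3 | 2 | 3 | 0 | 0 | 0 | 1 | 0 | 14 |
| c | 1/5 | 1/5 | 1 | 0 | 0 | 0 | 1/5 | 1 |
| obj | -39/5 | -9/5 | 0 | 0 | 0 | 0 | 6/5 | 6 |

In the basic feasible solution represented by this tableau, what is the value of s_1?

s_1 is basic (row 1); its value is the RHS of that row, 25.

25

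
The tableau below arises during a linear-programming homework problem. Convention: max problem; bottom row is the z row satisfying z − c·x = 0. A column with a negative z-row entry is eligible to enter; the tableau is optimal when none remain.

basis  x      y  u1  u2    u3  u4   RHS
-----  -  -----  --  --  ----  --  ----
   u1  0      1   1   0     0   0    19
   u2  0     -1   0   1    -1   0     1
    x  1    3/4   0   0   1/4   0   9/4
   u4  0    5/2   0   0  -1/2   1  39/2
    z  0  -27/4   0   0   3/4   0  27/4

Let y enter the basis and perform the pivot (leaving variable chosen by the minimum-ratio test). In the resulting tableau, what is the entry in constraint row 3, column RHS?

3

Ratio test on column y — row 1: 19/1 = 19; row 2: entry -1 ≤ 0; row 3: (9/4)/(3/4) = 3; row 4: (39/2)/(5/2) = 39/5. Minimum is 3 at row 3 (x leaves); pivot element 3/4.
Divide row 3 by 3/4; eliminate column y from the other rows.
In the new row 3, the RHS entry is the old entry divided by the pivot: (9/4)/(3/4) = 3.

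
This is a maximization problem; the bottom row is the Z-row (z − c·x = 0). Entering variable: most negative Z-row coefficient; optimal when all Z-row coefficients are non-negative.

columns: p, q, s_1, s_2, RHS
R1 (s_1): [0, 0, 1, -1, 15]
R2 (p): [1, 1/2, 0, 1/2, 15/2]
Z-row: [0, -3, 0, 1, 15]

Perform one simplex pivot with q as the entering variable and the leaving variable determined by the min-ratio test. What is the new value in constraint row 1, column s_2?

Ratio test on column q — row 1: entry 0 ≤ 0; row 2: (15/2)/(1/2) = 15. Minimum is 15 at row 2 (p leaves); pivot element 1/2.
Divide row 2 by 1/2; eliminate column q from the other rows.
Row 1 update in column s_2: -1 − 0·1 = -1.

-1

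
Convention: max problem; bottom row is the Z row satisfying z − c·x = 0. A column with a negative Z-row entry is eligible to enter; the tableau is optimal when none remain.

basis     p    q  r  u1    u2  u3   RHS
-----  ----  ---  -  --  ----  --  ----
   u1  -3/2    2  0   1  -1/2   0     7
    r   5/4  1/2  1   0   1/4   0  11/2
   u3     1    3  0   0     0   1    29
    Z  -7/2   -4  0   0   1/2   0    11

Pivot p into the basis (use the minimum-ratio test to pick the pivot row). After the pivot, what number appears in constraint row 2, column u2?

Ratio test on column p — row 1: entry -3/2 ≤ 0; row 2: (11/2)/(5/4) = 22/5; row 3: 29/1 = 29. Minimum is 22/5 at row 2 (r leaves); pivot element 5/4.
Divide row 2 by 5/4; eliminate column p from the other rows.
In the new row 2, the u2 entry is the old entry divided by the pivot: (1/4)/(5/4) = 1/5.

1/5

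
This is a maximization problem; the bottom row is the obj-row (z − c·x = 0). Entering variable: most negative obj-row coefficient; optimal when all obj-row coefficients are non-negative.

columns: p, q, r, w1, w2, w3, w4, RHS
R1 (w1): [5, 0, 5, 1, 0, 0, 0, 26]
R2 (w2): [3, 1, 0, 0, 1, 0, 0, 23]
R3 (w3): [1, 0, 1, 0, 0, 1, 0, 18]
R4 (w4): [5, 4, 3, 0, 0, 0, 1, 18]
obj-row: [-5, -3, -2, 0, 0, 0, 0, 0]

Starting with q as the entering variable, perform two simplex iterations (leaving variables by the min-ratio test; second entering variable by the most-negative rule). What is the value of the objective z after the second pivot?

Ratio test on column q — row 1: entry 0 ≤ 0; row 2: 23/1 = 23; row 3: entry 0 ≤ 0; row 4: 18/4 = 9/2. Minimum is 9/2 at row 4 (w4 leaves); pivot element 4.
Pivot on row 4; the obj-row RHS becomes 0 − (-3)·(9/2) = 27/2.
Next entering variable (most negative obj-row entry -5/4): p.
Ratio test on column p — row 1: 26/5 = 26/5; row 2: (37/2)/(7/4) = 74/7; row 3: 18/1 = 18; row 4: (9/2)/(5/4) = 18/5. Minimum is 18/5 at row 4 (q leaves); pivot element 5/4.
After the second pivot the obj-row RHS is 27/2 − (-5/4)·(18/5) = 18.

18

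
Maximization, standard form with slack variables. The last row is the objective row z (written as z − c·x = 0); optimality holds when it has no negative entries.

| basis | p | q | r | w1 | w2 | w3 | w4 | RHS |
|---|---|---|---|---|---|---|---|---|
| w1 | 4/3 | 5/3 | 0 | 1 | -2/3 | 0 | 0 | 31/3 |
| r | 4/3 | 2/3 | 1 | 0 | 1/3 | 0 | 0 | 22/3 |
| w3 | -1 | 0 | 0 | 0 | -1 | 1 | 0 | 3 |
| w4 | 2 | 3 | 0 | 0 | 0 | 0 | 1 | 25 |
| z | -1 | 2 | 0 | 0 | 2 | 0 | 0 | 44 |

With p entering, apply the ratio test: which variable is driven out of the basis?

Column p entries and ratios — w1: (31/3)/(4/3) = 31/4; r: (22/3)/(4/3) = 11/2; w3: -1 ≤ 0, skip; w4: 25/2 = 25/2.
Smallest ratio is 11/2 in the row of r, so r leaves.

r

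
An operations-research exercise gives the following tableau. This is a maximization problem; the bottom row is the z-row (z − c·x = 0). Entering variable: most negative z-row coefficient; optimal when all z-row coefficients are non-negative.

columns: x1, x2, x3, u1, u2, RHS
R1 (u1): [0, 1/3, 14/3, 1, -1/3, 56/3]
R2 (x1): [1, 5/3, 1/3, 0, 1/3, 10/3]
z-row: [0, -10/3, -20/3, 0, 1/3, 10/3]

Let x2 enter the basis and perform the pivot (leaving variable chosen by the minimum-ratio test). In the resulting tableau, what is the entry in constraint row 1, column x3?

23/5

Ratio test on column x2 — row 1: (56/3)/(1/3) = 56; row 2: (10/3)/(5/3) = 2. Minimum is 2 at row 2 (x1 leaves); pivot element 5/3.
Divide row 2 by 5/3; eliminate column x2 from the other rows.
Row 1 update in column x3: 14/3 − (1/3)·(1/5) = 23/5.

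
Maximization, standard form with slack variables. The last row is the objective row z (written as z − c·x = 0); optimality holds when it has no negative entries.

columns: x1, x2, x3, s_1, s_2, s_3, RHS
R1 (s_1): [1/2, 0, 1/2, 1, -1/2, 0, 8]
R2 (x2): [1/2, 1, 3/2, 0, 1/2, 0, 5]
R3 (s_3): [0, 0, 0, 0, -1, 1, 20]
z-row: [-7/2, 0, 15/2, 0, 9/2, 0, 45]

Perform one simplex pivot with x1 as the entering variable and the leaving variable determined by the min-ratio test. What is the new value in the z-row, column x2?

7

Ratio test on column x1 — row 1: 8/(1/2) = 16; row 2: 5/(1/2) = 10; row 3: entry 0 ≤ 0. Minimum is 10 at row 2 (x2 leaves); pivot element 1/2.
Divide row 2 by 1/2; eliminate column x1 from the other rows.
z-row update in column x2: 0 − (-7/2)·2 = 7.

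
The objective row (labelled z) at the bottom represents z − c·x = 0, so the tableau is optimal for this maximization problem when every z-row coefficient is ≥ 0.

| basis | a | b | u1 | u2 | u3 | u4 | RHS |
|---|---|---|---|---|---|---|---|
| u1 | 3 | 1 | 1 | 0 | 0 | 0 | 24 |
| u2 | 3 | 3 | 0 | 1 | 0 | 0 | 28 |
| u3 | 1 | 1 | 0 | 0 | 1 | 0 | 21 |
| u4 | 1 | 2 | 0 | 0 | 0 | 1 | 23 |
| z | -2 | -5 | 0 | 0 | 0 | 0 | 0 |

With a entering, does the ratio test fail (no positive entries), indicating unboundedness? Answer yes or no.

Column a has positive entries in row(s) 1, 2, 3, 4, so the ratio test bounds it — not unbounded.

no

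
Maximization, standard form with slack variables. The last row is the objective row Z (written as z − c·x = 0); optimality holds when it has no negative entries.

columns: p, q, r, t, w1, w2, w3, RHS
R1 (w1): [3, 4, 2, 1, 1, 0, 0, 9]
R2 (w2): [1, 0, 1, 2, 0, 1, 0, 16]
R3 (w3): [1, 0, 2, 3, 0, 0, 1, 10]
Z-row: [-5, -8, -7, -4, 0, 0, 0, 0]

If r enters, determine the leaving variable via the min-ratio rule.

Column r entries and ratios — w1: 9/2 = 9/2; w2: 16/1 = 16; w3: 10/2 = 5.
Smallest ratio is 9/2 in the row of w1, so w1 leaves.

w1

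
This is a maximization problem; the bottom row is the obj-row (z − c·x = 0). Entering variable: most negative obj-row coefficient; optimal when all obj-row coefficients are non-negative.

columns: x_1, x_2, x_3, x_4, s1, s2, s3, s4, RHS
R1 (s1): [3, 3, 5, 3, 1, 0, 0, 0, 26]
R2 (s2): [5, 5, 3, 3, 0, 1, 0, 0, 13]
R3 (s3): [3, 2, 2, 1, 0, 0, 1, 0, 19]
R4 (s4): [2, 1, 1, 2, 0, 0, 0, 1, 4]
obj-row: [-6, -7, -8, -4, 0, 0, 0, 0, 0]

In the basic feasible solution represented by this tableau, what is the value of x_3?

x_3 is not in the basis, so in the current basic feasible solution x_3 = 0.

0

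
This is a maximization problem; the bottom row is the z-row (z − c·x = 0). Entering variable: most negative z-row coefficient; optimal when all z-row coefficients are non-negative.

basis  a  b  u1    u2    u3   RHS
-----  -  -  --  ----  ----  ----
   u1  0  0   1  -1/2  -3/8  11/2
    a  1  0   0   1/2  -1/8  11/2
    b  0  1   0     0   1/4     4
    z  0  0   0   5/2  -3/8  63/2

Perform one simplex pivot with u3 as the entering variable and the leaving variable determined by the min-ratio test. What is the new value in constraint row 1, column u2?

Ratio test on column u3 — row 1: entry -3/8 ≤ 0; row 2: entry -1/8 ≤ 0; row 3: 4/(1/4) = 16. Minimum is 16 at row 3 (b leaves); pivot element 1/4.
Divide row 3 by 1/4; eliminate column u3 from the other rows.
Row 1 update in column u2: -1/2 − (-3/8)·0 = -1/2.

-1/2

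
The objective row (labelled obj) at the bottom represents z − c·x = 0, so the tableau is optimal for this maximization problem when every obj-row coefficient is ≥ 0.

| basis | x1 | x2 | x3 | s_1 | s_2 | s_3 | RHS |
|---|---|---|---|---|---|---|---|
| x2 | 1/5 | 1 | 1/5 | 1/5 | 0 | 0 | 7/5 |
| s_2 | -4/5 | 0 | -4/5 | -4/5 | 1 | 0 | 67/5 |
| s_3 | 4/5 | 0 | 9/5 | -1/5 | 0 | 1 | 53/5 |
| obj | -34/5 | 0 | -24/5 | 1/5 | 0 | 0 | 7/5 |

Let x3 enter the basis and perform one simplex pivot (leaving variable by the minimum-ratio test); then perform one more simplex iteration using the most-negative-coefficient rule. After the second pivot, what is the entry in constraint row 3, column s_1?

-1

Ratio test on column x3 — row 1: (7/5)/(1/5) = 7; row 2: entry -4/5 ≤ 0; row 3: (53/5)/(9/5) = 53/9. Minimum is 53/9 at row 3 (s_3 leaves); pivot element 9/5.
Divide row 3 by 9/5; eliminate column x3 from the other rows.
Second iteration: most negative obj-row entry is -14/3 in column x1, so x1 enters.
Ratio test on column x1 — row 1: (2/9)/(1/9) = 2; row 2: entry -4/9 ≤ 0; row 3: (53/9)/(4/9) = 53/4. Minimum is 2 at row 1 (x2 leaves); pivot element 1/9.
Divide row 1 by 1/9; eliminate column x1 from the other rows.
After both pivots, the entry at constraint row 3, column s_1 is -1.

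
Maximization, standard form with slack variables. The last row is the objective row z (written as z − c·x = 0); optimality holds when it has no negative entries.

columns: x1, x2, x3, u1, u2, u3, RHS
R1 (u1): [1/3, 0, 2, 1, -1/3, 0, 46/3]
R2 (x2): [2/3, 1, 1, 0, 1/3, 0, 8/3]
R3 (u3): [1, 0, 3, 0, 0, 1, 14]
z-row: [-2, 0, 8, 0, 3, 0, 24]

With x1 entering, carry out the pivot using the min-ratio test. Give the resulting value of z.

Ratio test on column x1 — row 1: (46/3)/(1/3) = 46; row 2: (8/3)/(2/3) = 4; row 3: 14/1 = 14. Minimum is 4 at row 2 (x2 leaves); pivot element 2/3.
Pivot on row 2; the z-row RHS becomes 24 − (-2)·4 = 32.

32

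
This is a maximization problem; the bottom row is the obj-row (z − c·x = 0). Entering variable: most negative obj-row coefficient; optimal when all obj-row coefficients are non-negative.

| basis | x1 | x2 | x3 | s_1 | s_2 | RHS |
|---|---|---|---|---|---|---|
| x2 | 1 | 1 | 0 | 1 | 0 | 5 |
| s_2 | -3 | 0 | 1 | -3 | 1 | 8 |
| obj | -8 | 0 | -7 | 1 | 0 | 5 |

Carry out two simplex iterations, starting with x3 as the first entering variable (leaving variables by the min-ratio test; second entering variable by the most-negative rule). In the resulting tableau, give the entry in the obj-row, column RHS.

206

Ratio test on column x3 — row 1: entry 0 ≤ 0; row 2: 8/1 = 8. Minimum is 8 at row 2 (s_2 leaves); pivot element 1.
Divide row 2 by 1; eliminate column x3 from the other rows.
Second iteration: most negative obj-row entry is -29 in column x1, so x1 enters.
Ratio test on column x1 — row 1: 5/1 = 5; row 2: entry -3 ≤ 0. Minimum is 5 at row 1 (x2 leaves); pivot element 1.
Divide row 1 by 1; eliminate column x1 from the other rows.
After both pivots, the entry at the obj-row, column RHS is 206.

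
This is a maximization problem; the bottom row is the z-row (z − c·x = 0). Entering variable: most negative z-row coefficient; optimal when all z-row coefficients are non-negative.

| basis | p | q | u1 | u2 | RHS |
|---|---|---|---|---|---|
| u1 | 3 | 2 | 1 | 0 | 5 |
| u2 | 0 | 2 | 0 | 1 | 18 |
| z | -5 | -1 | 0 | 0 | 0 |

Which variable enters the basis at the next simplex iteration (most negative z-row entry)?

Negative z-row entries: p: -5, q: -1.
The most negative is -5 in column p, so p enters.

p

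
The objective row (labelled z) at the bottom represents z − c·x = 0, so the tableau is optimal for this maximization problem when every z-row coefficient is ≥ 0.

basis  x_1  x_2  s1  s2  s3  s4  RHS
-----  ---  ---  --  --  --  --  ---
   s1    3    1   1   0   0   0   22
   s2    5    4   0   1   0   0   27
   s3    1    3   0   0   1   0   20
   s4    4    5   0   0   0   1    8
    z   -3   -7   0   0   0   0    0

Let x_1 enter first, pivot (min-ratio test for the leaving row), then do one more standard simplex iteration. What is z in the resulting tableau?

56/5

Ratio test on column x_1 — row 1: 22/3 = 22/3; row 2: 27/5 = 27/5; row 3: 20/1 = 20; row 4: 8/4 = 2. Minimum is 2 at row 4 (s4 leaves); pivot element 4.
Pivot on row 4; the z-row RHS becomes 0 − (-3)·2 = 6.
Next entering variable (most negative z-row entry -13/4): x_2.
Ratio test on column x_2 — row 1: entry -11/4 ≤ 0; row 2: entry -9/4 ≤ 0; row 3: 18/(7/4) = 72/7; row 4: 2/(5/4) = 8/5. Minimum is 8/5 at row 4 (x_1 leaves); pivot element 5/4.
After the second pivot the z-row RHS is 6 − (-13/4)·(8/5) = 56/5.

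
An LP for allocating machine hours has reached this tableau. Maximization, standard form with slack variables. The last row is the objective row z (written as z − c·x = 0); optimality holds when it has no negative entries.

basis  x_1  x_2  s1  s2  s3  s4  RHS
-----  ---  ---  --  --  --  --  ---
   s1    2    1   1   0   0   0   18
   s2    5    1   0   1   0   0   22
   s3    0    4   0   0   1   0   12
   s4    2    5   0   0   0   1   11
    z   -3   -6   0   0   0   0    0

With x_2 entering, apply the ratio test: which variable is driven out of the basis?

s4

Column x_2 entries and ratios — s1: 18/1 = 18; s2: 22/1 = 22; s3: 12/4 = 3; s4: 11/5 = 11/5.
Smallest ratio is 11/5 in the row of s4, so s4 leaves.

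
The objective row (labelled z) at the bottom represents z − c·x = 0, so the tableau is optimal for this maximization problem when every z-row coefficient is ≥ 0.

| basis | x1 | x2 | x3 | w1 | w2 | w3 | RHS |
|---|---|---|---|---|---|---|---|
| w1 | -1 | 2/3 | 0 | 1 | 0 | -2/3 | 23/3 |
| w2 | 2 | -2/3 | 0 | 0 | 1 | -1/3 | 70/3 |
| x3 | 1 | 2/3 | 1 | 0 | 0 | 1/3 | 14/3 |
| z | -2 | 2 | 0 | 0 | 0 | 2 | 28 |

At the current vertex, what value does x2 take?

0

x2 is not in the basis, so in the current basic feasible solution x2 = 0.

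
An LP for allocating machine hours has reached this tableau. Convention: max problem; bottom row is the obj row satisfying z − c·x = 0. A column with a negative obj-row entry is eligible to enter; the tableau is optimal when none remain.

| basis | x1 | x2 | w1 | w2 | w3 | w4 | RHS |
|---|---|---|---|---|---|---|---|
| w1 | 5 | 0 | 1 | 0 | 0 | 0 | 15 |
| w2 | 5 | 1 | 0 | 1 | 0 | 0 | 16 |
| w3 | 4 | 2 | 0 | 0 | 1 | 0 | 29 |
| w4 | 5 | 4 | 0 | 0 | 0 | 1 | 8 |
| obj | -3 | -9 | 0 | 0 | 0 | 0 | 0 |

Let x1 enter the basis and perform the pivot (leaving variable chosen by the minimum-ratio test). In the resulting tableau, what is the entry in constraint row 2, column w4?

Ratio test on column x1 — row 1: 15/5 = 3; row 2: 16/5 = 16/5; row 3: 29/4 = 29/4; row 4: 8/5 = 8/5. Minimum is 8/5 at row 4 (w4 leaves); pivot element 5.
Divide row 4 by 5; eliminate column x1 from the other rows.
Row 2 update in column w4: 0 − 5·(1/5) = -1.

-1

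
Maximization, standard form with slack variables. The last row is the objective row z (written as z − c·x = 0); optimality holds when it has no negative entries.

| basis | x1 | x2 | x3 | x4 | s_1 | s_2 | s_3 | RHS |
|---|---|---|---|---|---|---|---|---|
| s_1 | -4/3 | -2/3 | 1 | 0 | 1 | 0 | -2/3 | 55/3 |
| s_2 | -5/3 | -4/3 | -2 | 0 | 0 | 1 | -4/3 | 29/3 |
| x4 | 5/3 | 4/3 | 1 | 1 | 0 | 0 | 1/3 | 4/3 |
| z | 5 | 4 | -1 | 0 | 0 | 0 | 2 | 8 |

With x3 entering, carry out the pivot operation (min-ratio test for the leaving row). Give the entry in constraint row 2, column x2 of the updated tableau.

Ratio test on column x3 — row 1: (55/3)/1 = 55/3; row 2: entry -2 ≤ 0; row 3: (4/3)/1 = 4/3. Minimum is 4/3 at row 3 (x4 leaves); pivot element 1.
Divide row 3 by 1; eliminate column x3 from the other rows.
Row 2 update in column x2: -4/3 − (-2)·(4/3) = 4/3.

4/3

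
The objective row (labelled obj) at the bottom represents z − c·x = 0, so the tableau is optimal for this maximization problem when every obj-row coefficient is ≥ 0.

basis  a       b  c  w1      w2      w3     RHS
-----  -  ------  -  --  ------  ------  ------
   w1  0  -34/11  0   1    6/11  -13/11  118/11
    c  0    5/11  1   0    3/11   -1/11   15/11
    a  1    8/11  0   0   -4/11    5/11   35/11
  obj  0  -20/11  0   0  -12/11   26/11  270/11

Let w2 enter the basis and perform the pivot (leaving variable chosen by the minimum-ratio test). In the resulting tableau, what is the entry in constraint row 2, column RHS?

Ratio test on column w2 — row 1: (118/11)/(6/11) = 59/3; row 2: (15/11)/(3/11) = 5; row 3: entry -4/11 ≤ 0. Minimum is 5 at row 2 (c leaves); pivot element 3/11.
Divide row 2 by 3/11; eliminate column w2 from the other rows.
In the new row 2, the RHS entry is the old entry divided by the pivot: (15/11)/(3/11) = 5.

5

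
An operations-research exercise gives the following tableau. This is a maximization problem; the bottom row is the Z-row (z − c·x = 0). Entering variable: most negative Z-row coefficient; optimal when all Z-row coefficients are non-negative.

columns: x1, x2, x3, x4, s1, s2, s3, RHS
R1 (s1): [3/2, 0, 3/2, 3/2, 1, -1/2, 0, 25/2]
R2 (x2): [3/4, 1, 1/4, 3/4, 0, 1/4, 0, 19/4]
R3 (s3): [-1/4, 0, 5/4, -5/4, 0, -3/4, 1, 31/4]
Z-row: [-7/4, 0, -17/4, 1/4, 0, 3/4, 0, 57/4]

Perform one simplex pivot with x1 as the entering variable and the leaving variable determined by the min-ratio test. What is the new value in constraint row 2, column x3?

1/3

Ratio test on column x1 — row 1: (25/2)/(3/2) = 25/3; row 2: (19/4)/(3/4) = 19/3; row 3: entry -1/4 ≤ 0. Minimum is 19/3 at row 2 (x2 leaves); pivot element 3/4.
Divide row 2 by 3/4; eliminate column x1 from the other rows.
In the new row 2, the x3 entry is the old entry divided by the pivot: (1/4)/(3/4) = 1/3.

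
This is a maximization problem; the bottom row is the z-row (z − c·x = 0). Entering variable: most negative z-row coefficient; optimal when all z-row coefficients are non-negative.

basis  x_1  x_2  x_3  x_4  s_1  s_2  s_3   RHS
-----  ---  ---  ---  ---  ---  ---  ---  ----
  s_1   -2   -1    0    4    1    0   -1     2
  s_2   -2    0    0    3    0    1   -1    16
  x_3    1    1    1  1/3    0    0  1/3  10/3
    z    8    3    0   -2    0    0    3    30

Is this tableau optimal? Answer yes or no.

The z-row has a negative entry -2 in column x_4, so it is not optimal.

no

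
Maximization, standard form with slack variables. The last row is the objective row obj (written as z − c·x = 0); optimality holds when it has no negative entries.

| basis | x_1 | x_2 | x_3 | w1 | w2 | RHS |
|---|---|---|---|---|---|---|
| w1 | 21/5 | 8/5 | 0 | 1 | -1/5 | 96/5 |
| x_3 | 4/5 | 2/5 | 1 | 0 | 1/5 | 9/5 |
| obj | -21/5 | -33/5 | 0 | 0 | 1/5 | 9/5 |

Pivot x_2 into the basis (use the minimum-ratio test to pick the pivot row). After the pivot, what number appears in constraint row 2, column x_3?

5/2

Ratio test on column x_2 — row 1: (96/5)/(8/5) = 12; row 2: (9/5)/(2/5) = 9/2. Minimum is 9/2 at row 2 (x_3 leaves); pivot element 2/5.
Divide row 2 by 2/5; eliminate column x_2 from the other rows.
In the new row 2, the x_3 entry is the old entry divided by the pivot: 1/(2/5) = 5/2.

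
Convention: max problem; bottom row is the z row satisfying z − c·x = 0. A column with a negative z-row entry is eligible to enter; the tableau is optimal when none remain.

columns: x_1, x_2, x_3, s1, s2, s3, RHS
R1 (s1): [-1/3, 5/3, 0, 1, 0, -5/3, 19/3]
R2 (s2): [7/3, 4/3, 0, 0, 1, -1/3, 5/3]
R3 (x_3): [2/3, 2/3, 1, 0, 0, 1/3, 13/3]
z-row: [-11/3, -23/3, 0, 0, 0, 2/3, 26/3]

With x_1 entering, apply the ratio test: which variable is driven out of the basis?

s2

Column x_1 entries and ratios — s1: -1/3 ≤ 0, skip; s2: (5/3)/(7/3) = 5/7; x_3: (13/3)/(2/3) = 13/2.
Smallest ratio is 5/7 in the row of s2, so s2 leaves.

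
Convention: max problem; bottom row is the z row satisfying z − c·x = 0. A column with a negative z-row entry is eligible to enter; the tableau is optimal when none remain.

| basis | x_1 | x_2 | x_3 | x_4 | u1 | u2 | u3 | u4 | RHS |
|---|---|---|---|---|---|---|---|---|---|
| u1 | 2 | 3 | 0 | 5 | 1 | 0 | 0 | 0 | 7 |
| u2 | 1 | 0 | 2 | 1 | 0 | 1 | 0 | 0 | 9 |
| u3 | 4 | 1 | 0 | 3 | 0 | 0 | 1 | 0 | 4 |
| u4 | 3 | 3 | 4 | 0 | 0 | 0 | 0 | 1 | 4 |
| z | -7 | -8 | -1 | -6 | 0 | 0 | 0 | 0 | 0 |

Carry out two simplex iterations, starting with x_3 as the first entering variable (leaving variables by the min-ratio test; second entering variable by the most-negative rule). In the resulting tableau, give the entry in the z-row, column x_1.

1

Ratio test on column x_3 — row 1: entry 0 ≤ 0; row 2: 9/2 = 9/2; row 3: entry 0 ≤ 0; row 4: 4/4 = 1. Minimum is 1 at row 4 (u4 leaves); pivot element 4.
Divide row 4 by 4; eliminate column x_3 from the other rows.
Second iteration: most negative z-row entry is -29/4 in column x_2, so x_2 enters.
Ratio test on column x_2 — row 1: 7/3 = 7/3; row 2: entry -3/2 ≤ 0; row 3: 4/1 = 4; row 4: 1/(3/4) = 4/3. Minimum is 4/3 at row 4 (x_3 leaves); pivot element 3/4.
Divide row 4 by 3/4; eliminate column x_2 from the other rows.
After both pivots, the entry at the z-row, column x_1 is 1.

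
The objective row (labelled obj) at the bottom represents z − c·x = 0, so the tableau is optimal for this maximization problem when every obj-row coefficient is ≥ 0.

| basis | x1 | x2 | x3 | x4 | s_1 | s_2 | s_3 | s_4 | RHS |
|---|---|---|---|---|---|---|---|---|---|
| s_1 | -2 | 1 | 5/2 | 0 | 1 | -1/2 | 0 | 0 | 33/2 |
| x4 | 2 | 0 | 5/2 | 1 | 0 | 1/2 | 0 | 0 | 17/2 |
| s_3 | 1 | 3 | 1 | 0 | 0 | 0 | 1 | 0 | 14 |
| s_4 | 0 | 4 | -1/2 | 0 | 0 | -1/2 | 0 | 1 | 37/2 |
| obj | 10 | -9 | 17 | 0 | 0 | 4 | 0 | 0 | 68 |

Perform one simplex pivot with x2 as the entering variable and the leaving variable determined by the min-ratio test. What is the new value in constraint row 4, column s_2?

Ratio test on column x2 — row 1: (33/2)/1 = 33/2; row 2: entry 0 ≤ 0; row 3: 14/3 = 14/3; row 4: (37/2)/4 = 37/8. Minimum is 37/8 at row 4 (s_4 leaves); pivot element 4.
Divide row 4 by 4; eliminate column x2 from the other rows.
In the new row 4, the s_2 entry is the old entry divided by the pivot: (-1/2)/4 = -1/8.

-1/8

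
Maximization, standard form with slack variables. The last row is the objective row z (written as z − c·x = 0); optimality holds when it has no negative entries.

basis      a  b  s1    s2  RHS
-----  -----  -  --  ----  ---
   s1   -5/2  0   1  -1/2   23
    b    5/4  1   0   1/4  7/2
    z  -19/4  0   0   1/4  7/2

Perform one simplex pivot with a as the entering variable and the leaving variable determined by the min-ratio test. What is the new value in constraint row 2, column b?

4/5

Ratio test on column a — row 1: entry -5/2 ≤ 0; row 2: (7/2)/(5/4) = 14/5. Minimum is 14/5 at row 2 (b leaves); pivot element 5/4.
Divide row 2 by 5/4; eliminate column a from the other rows.
In the new row 2, the b entry is the old entry divided by the pivot: 1/(5/4) = 4/5.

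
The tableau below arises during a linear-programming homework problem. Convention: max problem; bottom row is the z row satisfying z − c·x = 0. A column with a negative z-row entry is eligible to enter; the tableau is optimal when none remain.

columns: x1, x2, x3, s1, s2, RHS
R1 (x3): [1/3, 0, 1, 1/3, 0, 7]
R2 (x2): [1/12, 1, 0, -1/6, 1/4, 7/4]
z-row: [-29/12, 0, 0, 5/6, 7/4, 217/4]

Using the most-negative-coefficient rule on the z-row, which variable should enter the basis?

x1

Negative z-row entries: x1: -29/12.
The most negative is -29/12 in column x1, so x1 enters.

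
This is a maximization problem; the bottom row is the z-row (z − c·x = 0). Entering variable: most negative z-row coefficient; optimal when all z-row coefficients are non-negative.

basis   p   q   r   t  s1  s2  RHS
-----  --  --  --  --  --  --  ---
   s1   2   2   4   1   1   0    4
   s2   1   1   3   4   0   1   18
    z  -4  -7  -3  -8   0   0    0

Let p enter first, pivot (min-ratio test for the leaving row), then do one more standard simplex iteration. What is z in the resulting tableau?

32

Ratio test on column p — row 1: 4/2 = 2; row 2: 18/1 = 18. Minimum is 2 at row 1 (s1 leaves); pivot element 2.
Pivot on row 1; the z-row RHS becomes 0 − (-4)·2 = 8.
Next entering variable (most negative z-row entry -6): t.
Ratio test on column t — row 1: 2/(1/2) = 4; row 2: 16/(7/2) = 32/7. Minimum is 4 at row 1 (p leaves); pivot element 1/2.
After the second pivot the z-row RHS is 8 − (-6)·4 = 32.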